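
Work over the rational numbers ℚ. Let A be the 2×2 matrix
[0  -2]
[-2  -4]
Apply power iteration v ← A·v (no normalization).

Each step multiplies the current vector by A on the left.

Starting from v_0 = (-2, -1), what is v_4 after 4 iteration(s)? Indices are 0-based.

v_0 = (-2, -1).
v_1 = A·v_0 = (2, 8).
v_2 = A·v_1 = (-16, -36).
v_3 = A·v_2 = (72, 176).
v_4 = A·v_3 = (-352, -848).

v_4 = (-352, -848)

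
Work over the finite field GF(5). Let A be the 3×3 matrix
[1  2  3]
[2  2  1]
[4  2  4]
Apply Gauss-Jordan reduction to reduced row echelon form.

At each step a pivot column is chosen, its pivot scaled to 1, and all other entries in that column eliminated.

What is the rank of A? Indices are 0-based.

rank = 3

pivot(0,0)=1: scale R0 → (1, 2, 3)
  clear (1,0): R1 −= (2)R0 → (0, 3, 0)
  clear (2,0): R2 −= (4)R0 → (0, 4, 2)
pivot(1,1)=3: scale R1 → (0, 1, 0)
  clear (0,1): R0 −= (2)R1 → (1, 0, 3)
  clear (2,1): R2 −= (4)R1 → (0, 0, 2)
pivot(2,2)=2: scale R2 → (0, 0, 1)
  clear (0,2): R0 −= (3)R2 → (1, 0, 0)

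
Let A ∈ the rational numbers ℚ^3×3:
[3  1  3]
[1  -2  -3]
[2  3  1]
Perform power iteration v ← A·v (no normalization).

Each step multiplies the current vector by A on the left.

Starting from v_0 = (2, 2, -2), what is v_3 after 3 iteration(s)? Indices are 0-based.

v_0 = (2, 2, -2).
v_1 = A·v_0 = (2, 4, 8).
v_2 = A·v_1 = (34, -30, 24).
v_3 = A·v_2 = (144, 22, 2).

v_3 = (144, 22, 2)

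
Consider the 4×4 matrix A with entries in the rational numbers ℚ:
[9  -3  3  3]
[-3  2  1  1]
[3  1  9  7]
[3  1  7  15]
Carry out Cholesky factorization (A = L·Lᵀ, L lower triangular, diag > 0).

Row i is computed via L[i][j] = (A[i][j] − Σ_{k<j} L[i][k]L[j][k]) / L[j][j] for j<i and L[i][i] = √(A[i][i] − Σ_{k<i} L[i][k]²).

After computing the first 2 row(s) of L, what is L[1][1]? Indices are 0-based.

L[1][1] = 1

Step 1: L[0][0] = √(9) = 3.
  L[1][0] = (-3) / L[0][0] = -1.
Step 2: L[1][1] = √(1) = 1.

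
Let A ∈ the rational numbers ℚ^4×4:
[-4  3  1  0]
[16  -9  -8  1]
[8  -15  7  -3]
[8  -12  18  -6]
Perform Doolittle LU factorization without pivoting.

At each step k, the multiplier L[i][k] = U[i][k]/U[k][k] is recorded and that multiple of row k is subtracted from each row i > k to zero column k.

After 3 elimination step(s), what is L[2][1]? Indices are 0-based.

k=0: U[0][0]=-4
  eliminate (1,0): mult=-4, new row 1: (0, 3, -4, 1); set L[1][0]=-4
  eliminate (2,0): mult=-2, new row 2: (0, -9, 9, -3); set L[2][0]=-2
  eliminate (3,0): mult=-2, new row 3: (0, -6, 20, -6); set L[3][0]=-2
k=1: U[1][1]=3
  eliminate (2,1): mult=-3, new row 2: (0, 0, -3, 0); set L[2][1]=-3
  eliminate (3,1): mult=-2, new row 3: (0, 0, 12, -4); set L[3][1]=-2
k=2: U[2][2]=-3
  eliminate (3,2): mult=-4, new row 3: (0, 0, 0, -4); set L[3][2]=-4

L[2][1] = -3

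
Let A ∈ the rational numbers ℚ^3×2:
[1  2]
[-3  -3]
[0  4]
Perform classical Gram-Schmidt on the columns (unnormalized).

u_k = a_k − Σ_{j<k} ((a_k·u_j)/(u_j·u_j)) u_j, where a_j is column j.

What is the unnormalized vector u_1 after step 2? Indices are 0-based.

u_1 = (9/10, 3/10, 4)

Step 1: u_0 = a_0 = (1, -3, 0).
Step 2: u_1 = a_1 − (11/10)·u_0 = (9/10, 3/10, 4).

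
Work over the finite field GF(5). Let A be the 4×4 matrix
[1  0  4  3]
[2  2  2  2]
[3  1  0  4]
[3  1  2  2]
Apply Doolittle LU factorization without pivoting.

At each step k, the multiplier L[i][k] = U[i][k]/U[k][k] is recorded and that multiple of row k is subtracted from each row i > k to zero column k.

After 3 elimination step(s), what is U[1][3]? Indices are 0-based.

U[1][3] = 1

Step 1: pivot at (0,0) is 1.
  row1 ← row1 − (2)·row0  ⇒  L[1][0]=2, U row1=(0, 2, 4, 1)
  row2 ← row2 − (3)·row0  ⇒  L[2][0]=3, U row2=(0, 1, 3, 0)
  row3 ← row3 − (3)·row0  ⇒  L[3][0]=3, U row3=(0, 1, 0, 3)
Step 2: pivot at (1,1) is 2.
  row2 ← row2 − (3)·row1  ⇒  L[2][1]=3, U row2=(0, 0, 1, 2)
  row3 ← row3 − (3)·row1  ⇒  L[3][1]=3, U row3=(0, 0, 3, 0)
Step 3: pivot at (2,2) is 1.
  row3 ← row3 − (3)·row2  ⇒  L[3][2]=3, U row3=(0, 0, 0, 4)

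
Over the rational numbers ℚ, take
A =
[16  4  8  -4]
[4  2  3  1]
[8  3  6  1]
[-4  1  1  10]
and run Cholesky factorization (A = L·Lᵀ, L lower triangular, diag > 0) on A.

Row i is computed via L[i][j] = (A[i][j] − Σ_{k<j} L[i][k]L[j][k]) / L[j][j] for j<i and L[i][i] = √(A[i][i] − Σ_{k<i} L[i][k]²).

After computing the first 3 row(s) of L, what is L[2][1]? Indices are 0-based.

Step 1: L[0][0] = √(16) = 4.
  L[1][0] = (4) / L[0][0] = 1.
Step 2: L[1][1] = √(1) = 1.
  L[2][0] = (8) / L[0][0] = 2.
  L[2][1] = (1) / L[1][1] = 1.
Step 3: L[2][2] = √(1) = 1.

L[2][1] = 1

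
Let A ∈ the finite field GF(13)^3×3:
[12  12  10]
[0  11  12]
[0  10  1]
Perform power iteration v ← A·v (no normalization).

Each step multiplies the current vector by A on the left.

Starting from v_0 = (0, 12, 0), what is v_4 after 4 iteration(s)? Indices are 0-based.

v_0 = (0, 12, 0).
v_1 = A·v_0 = (1, 2, 3).
v_2 = A·v_1 = (1, 6, 10).
v_3 = A·v_2 = (2, 4, 5).
v_4 = A·v_3 = (5, 0, 6).

v_4 = (5, 0, 6)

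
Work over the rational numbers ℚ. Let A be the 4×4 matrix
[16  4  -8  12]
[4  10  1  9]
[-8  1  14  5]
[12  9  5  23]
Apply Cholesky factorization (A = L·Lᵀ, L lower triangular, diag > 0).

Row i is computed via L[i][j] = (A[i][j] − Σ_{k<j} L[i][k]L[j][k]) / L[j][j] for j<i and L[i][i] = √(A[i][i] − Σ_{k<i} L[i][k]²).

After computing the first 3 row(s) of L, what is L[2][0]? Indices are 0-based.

Step 1: L[0][0] = √(16) = 4.
  L[1][0] = (4) / L[0][0] = 1.
Step 2: L[1][1] = √(9) = 3.
  L[2][0] = (-8) / L[0][0] = -2.
  L[2][1] = (3) / L[1][1] = 1.
Step 3: L[2][2] = √(9) = 3.

L[2][0] = -2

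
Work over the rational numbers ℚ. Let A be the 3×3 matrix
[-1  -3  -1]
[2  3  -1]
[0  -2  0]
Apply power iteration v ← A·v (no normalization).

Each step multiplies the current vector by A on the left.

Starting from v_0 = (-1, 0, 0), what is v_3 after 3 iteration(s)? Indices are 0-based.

v_0 = (-1, 0, 0).
v_1 = A·v_0 = (1, -2, 0).
v_2 = A·v_1 = (5, -4, 4).
v_3 = A·v_2 = (3, -6, 8).

v_3 = (3, -6, 8)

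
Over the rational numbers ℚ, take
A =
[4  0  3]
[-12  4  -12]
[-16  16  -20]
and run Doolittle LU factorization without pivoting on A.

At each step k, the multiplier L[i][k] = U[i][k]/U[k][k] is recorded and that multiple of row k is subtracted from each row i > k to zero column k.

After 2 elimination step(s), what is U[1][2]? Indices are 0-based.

U[1][2] = -3

k=0: U[0][0]=4
  eliminate (1,0): mult=-3, new row 1: (0, 4, -3); set L[1][0]=-3
  eliminate (2,0): mult=-4, new row 2: (0, 16, -8); set L[2][0]=-4
k=1: U[1][1]=4
  eliminate (2,1): mult=4, new row 2: (0, 0, 4); set L[2][1]=4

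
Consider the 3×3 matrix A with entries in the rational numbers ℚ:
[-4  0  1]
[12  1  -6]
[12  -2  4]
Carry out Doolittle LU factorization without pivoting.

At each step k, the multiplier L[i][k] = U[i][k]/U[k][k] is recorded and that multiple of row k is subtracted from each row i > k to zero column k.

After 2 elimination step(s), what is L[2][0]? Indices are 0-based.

L[2][0] = -3

k=0: U[0][0]=-4
  eliminate (1,0): mult=-3, new row 1: (0, 1, -3); set L[1][0]=-3
  eliminate (2,0): mult=-3, new row 2: (0, -2, 7); set L[2][0]=-3
k=1: U[1][1]=1
  eliminate (2,1): mult=-2, new row 2: (0, 0, 1); set L[2][1]=-2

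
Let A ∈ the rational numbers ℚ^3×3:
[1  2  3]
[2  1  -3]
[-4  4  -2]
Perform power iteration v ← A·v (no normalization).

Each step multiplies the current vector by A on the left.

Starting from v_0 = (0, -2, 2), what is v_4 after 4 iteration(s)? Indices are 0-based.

v_0 = (0, -2, 2).
v_1 = A·v_0 = (2, -8, -12).
v_2 = A·v_1 = (-50, 32, -16).
v_3 = A·v_2 = (-34, -20, 360).
v_4 = A·v_3 = (1006, -1168, -664).

v_4 = (1006, -1168, -664)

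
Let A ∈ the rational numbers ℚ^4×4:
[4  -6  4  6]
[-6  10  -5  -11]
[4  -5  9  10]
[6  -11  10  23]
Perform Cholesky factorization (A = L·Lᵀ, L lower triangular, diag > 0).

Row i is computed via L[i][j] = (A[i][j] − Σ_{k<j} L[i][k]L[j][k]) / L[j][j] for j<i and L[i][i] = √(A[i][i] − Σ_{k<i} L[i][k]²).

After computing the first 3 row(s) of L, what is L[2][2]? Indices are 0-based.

Step 1: L[0][0] = √(4) = 2.
  L[1][0] = (-6) / L[0][0] = -3.
Step 2: L[1][1] = √(1) = 1.
  L[2][0] = (4) / L[0][0] = 2.
  L[2][1] = (1) / L[1][1] = 1.
Step 3: L[2][2] = √(4) = 2.

L[2][2] = 2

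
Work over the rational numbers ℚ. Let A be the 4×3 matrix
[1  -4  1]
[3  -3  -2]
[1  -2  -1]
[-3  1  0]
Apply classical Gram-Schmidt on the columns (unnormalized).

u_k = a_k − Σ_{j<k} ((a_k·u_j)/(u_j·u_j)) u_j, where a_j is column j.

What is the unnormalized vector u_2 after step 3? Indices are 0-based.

u_2 = (68/69, -26/23, -56/69, -74/69)

Step 1: u_0 = a_0 = (1, 3, 1, -3).
Step 2: u_1 = a_1 − (-9/10)·u_0 = (-31/10, -3/10, -11/10, -17/10).
Step 3: u_2 = a_2 − (-3/10)·u_0 − (-7/69)·u_1 = (68/69, -26/23, -56/69, -74/69).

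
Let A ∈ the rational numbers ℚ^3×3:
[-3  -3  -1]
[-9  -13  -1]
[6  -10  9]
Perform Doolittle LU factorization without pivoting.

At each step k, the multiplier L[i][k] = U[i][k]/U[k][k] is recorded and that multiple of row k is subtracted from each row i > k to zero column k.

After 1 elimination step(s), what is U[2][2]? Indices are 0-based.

[col 0] pivot -3
  R1 -= 3*R0 → (0, -4, 2)  (L[1][0] := 3)
  R2 -= -2*R0 → (0, -16, 7)  (L[2][0] := -2)

U[2][2] = 7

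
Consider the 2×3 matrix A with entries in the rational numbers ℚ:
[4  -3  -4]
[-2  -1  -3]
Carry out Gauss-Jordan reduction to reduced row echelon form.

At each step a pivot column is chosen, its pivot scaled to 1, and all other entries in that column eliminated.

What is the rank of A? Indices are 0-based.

pivot(0,0)=4: scale R0 → (1, -3/4, -1)
  clear (1,0): R1 −= (-2)R0 → (0, -5/2, -5)
pivot(1,1)=-5/2: scale R1 → (0, 1, 2)
  clear (0,1): R0 −= (-3/4)R1 → (1, 0, 1/2)

rank = 2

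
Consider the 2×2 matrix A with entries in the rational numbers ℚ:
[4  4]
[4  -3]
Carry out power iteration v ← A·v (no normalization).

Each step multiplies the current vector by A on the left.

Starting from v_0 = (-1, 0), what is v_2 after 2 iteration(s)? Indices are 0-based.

v_2 = (-32, -4)

v_0 = (-1, 0).
v_1 = A·v_0 = (-4, -4).
v_2 = A·v_1 = (-32, -4).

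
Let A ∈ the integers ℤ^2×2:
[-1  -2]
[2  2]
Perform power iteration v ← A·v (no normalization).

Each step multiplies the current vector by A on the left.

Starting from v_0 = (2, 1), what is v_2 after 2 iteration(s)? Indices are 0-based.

v_0 = (2, 1).
v_1 = A·v_0 = (-4, 6).
v_2 = A·v_1 = (-8, 4).

v_2 = (-8, 4)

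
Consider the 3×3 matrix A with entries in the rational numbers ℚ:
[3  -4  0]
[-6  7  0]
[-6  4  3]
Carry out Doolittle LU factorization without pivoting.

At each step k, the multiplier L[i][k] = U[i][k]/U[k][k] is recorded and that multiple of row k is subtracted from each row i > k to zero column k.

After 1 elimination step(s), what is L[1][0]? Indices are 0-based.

Step 1: pivot at (0,0) is 3.
  row1 ← row1 − (-2)·row0  ⇒  L[1][0]=-2, U row1=(0, -1, 0)
  row2 ← row2 − (-2)·row0  ⇒  L[2][0]=-2, U row2=(0, -4, 3)

L[1][0] = -2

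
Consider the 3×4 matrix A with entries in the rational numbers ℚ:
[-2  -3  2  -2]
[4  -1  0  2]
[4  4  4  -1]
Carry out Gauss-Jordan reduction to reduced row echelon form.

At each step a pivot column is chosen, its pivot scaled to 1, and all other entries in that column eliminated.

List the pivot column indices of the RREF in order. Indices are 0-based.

[1] R0 /= -2  ⇒  (1, 3/2, -1, 1)
     R1 -= 4·R0  ⇒  (0, -7, 4, -2)
     R2 -= 4·R0  ⇒  (0, -2, 8, -5)
[2] R1 /= -7  ⇒  (0, 1, -4/7, 2/7)
     R0 -= 3/2·R1  ⇒  (1, 0, -1/7, 4/7)
     R2 -= -2·R1  ⇒  (0, 0, 48/7, -31/7)
[3] R2 /= 48/7  ⇒  (0, 0, 1, -31/48)
     R0 -= -1/7·R2  ⇒  (1, 0, 0, 23/48)
     R1 -= -4/7·R2  ⇒  (0, 1, 0, -1/12)

pivot columns: 0, 1, 2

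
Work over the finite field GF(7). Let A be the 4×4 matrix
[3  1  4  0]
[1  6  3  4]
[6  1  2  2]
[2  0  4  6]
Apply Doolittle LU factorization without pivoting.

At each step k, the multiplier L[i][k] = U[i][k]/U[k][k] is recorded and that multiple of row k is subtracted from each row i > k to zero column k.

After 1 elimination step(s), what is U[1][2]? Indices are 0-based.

Step 1: pivot at (0,0) is 3.
  row1 ← row1 − (5)·row0  ⇒  L[1][0]=5, U row1=(0, 1, 4, 4)
  row2 ← row2 − (2)·row0  ⇒  L[2][0]=2, U row2=(0, 6, 1, 2)
  row3 ← row3 − (3)·row0  ⇒  L[3][0]=3, U row3=(0, 4, 6, 6)

U[1][2] = 4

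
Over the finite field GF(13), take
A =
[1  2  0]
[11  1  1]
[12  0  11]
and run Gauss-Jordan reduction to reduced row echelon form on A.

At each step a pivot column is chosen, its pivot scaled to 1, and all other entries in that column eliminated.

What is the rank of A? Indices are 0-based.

rank = 3

[1] R0 /= 1  ⇒  (1, 2, 0)
     R1 -= 11·R0  ⇒  (0, 5, 1)
     R2 -= 12·R0  ⇒  (0, 2, 11)
[2] R1 /= 5  ⇒  (0, 1, 8)
     R0 -= 2·R1  ⇒  (1, 0, 10)
     R2 -= 2·R1  ⇒  (0, 0, 8)
[3] R2 /= 8  ⇒  (0, 0, 1)
     R0 -= 10·R2  ⇒  (1, 0, 0)
     R1 -= 8·R2  ⇒  (0, 1, 0)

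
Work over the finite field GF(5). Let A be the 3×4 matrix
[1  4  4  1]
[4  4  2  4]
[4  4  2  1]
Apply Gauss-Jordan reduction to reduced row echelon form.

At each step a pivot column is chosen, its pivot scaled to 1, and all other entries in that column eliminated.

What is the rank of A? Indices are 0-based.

[1] R0 /= 1  ⇒  (1, 4, 4, 1)
     R1 -= 4·R0  ⇒  (0, 3, 1, 0)
     R2 -= 4·R0  ⇒  (0, 3, 1, 2)
[2] R1 /= 3  ⇒  (0, 1, 2, 0)
     R0 -= 4·R1  ⇒  (1, 0, 1, 1)
     R2 -= 3·R1  ⇒  (0, 0, 0, 2)
column 2 empty below row 2
[3] R2 /= 2  ⇒  (0, 0, 0, 1)
     R0 -= 1·R2  ⇒  (1, 0, 1, 0)

rank = 3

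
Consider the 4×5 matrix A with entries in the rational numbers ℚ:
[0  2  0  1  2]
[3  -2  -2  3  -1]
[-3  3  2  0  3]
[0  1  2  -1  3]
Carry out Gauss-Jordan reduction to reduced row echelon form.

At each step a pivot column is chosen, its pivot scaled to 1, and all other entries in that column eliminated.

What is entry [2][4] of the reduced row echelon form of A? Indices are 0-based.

M[2][4] = 13/10

pivot(0,0): swap R0↔R1
pivot(0,0)=3: scale R0 → (1, -2/3, -2/3, 1, -1/3)
  clear (2,0): R2 −= (-3)R0 → (0, 1, 0, 3, 2)
pivot(1,1)=2: scale R1 → (0, 1, 0, 1/2, 1)
  clear (0,1): R0 −= (-2/3)R1 → (1, 0, -2/3, 4/3, 1/3)
  clear (2,1): R2 −= (1)R1 → (0, 0, 0, 5/2, 1)
  clear (3,1): R3 −= (1)R1 → (0, 0, 2, -3/2, 2)
pivot(2,2): swap R2↔R3
pivot(2,2)=2: scale R2 → (0, 0, 1, -3/4, 1)
  clear (0,2): R0 −= (-2/3)R2 → (1, 0, 0, 5/6, 1)
pivot(3,3)=5/2: scale R3 → (0, 0, 0, 1, 2/5)
  clear (0,3): R0 −= (5/6)R3 → (1, 0, 0, 0, 2/3)
  clear (1,3): R1 −= (1/2)R3 → (0, 1, 0, 0, 4/5)
  clear (2,3): R2 −= (-3/4)R3 → (0, 0, 1, 0, 13/10)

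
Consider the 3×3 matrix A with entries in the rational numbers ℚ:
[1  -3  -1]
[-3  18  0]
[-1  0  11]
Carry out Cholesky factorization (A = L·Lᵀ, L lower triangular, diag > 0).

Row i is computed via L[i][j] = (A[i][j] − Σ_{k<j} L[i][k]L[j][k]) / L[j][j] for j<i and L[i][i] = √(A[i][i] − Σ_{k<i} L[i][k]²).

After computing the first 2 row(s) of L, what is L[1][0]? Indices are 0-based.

L[1][0] = -3

Step 1: L[0][0] = √(1) = 1.
  L[1][0] = (-3) / L[0][0] = -3.
Step 2: L[1][1] = √(9) = 3.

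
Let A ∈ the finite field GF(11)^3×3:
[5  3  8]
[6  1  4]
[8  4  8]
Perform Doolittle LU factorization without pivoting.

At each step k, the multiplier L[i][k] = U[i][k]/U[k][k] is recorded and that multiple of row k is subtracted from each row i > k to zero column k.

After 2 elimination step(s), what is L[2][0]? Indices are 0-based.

L[2][0] = 6

Step 1: pivot at (0,0) is 5.
  row1 ← row1 − (10)·row0  ⇒  L[1][0]=10, U row1=(0, 4, 1)
  row2 ← row2 − (6)·row0  ⇒  L[2][0]=6, U row2=(0, 8, 4)
Step 2: pivot at (1,1) is 4.
  row2 ← row2 − (2)·row1  ⇒  L[2][1]=2, U row2=(0, 0, 2)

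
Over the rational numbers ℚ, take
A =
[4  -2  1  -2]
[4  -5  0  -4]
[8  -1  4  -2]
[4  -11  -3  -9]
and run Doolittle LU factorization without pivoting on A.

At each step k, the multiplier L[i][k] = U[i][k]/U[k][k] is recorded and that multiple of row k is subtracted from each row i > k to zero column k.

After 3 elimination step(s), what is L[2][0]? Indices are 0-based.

L[2][0] = 2

Step 1: pivot at (0,0) is 4.
  row1 ← row1 − (1)·row0  ⇒  L[1][0]=1, U row1=(0, -3, -1, -2)
  row2 ← row2 − (2)·row0  ⇒  L[2][0]=2, U row2=(0, 3, 2, 2)
  row3 ← row3 − (1)·row0  ⇒  L[3][0]=1, U row3=(0, -9, -4, -7)
Step 2: pivot at (1,1) is -3.
  row2 ← row2 − (-1)·row1  ⇒  L[2][1]=-1, U row2=(0, 0, 1, 0)
  row3 ← row3 − (3)·row1  ⇒  L[3][1]=3, U row3=(0, 0, -1, -1)
Step 3: pivot at (2,2) is 1.
  row3 ← row3 − (-1)·row2  ⇒  L[3][2]=-1, U row3=(0, 0, 0, -1)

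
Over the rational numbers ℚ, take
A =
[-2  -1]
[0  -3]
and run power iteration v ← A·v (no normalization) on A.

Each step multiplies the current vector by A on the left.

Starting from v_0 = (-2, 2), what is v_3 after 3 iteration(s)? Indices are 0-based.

v_0 = (-2, 2).
v_1 = A·v_0 = (2, -6).
v_2 = A·v_1 = (2, 18).
v_3 = A·v_2 = (-22, -54).

v_3 = (-22, -54)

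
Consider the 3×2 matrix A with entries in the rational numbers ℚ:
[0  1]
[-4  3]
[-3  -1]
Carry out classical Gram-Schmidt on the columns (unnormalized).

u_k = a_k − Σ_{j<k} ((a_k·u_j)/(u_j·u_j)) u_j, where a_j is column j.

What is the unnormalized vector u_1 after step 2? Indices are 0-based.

Step 1: u_0 = a_0 = (0, -4, -3).
Step 2: u_1 = a_1 − (-9/25)·u_0 = (1, 39/25, -52/25).

u_1 = (1, 39/25, -52/25)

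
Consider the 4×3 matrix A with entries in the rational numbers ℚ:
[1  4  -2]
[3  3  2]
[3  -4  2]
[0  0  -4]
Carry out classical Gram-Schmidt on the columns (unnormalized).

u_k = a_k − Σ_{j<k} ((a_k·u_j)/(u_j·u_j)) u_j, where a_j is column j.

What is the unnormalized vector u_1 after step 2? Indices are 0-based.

u_1 = (75/19, 54/19, -79/19, 0)

Step 1: u_0 = a_0 = (1, 3, 3, 0).
Step 2: u_1 = a_1 − (1/19)·u_0 = (75/19, 54/19, -79/19, 0).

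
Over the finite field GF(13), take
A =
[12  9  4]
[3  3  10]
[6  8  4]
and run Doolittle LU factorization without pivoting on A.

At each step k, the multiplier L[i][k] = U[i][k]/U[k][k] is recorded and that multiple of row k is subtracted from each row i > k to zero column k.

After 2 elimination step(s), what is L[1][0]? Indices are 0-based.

k=0: U[0][0]=12
  eliminate (1,0): mult=10, new row 1: (0, 4, 9); set L[1][0]=10
  eliminate (2,0): mult=7, new row 2: (0, 10, 2); set L[2][0]=7
k=1: U[1][1]=4
  eliminate (2,1): mult=9, new row 2: (0, 0, 12); set L[2][1]=9

L[1][0] = 10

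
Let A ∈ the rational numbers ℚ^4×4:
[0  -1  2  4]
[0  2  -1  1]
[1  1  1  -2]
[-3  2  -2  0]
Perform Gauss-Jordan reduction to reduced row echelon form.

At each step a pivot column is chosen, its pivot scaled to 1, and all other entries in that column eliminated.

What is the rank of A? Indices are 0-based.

pivot(0,0): swap R0↔R2
pivot(0,0)=1: scale R0 → (1, 1, 1, -2)
  clear (3,0): R3 −= (-3)R0 → (0, 5, 1, -6)
pivot(1,1)=2: scale R1 → (0, 1, -1/2, 1/2)
  clear (0,1): R0 −= (1)R1 → (1, 0, 3/2, -5/2)
  clear (2,1): R2 −= (-1)R1 → (0, 0, 3/2, 9/2)
  clear (3,1): R3 −= (5)R1 → (0, 0, 7/2, -17/2)
pivot(2,2)=3/2: scale R2 → (0, 0, 1, 3)
  clear (0,2): R0 −= (3/2)R2 → (1, 0, 0, -7)
  clear (1,2): R1 −= (-1/2)R2 → (0, 1, 0, 2)
  clear (3,2): R3 −= (7/2)R2 → (0, 0, 0, -19)
pivot(3,3)=-19: scale R3 → (0, 0, 0, 1)
  clear (0,3): R0 −= (-7)R3 → (1, 0, 0, 0)
  clear (1,3): R1 −= (2)R3 → (0, 1, 0, 0)
  clear (2,3): R2 −= (3)R3 → (0, 0, 1, 0)

rank = 4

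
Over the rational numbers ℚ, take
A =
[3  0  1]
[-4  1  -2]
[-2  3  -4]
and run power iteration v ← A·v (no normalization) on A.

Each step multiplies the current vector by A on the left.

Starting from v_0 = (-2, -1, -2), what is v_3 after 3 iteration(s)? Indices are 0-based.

v_0 = (-2, -1, -2).
v_1 = A·v_0 = (-8, 11, 9).
v_2 = A·v_1 = (-15, 25, 13).
v_3 = A·v_2 = (-32, 59, 53).

v_3 = (-32, 59, 53)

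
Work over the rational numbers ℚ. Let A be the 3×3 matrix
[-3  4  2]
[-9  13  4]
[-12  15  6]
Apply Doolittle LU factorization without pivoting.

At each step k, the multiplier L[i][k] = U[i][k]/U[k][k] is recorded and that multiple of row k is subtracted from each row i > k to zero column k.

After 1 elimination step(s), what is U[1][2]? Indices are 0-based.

U[1][2] = -2

[col 0] pivot -3
  R1 -= 3*R0 → (0, 1, -2)  (L[1][0] := 3)
  R2 -= 4*R0 → (0, -1, -2)  (L[2][0] := 4)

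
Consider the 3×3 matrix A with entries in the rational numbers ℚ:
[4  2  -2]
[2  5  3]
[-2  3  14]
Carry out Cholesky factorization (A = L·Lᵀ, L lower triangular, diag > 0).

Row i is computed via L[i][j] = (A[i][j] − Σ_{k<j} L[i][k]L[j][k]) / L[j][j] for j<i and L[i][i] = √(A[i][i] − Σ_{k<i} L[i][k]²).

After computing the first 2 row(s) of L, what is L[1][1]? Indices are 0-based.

L[1][1] = 2

Step 1: L[0][0] = √(4) = 2.
  L[1][0] = (2) / L[0][0] = 1.
Step 2: L[1][1] = √(4) = 2.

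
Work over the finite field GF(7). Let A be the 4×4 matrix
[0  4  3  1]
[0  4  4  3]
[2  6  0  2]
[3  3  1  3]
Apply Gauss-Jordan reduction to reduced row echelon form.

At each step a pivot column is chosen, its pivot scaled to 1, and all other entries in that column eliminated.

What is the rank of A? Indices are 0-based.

rank = 4

pivot(0,0): swap R0↔R2
pivot(0,0)=2: scale R0 → (1, 3, 0, 1)
  clear (3,0): R3 −= (3)R0 → (0, 1, 1, 0)
pivot(1,1)=4: scale R1 → (0, 1, 1, 6)
  clear (0,1): R0 −= (3)R1 → (1, 0, 4, 4)
  clear (2,1): R2 −= (4)R1 → (0, 0, 6, 5)
  clear (3,1): R3 −= (1)R1 → (0, 0, 0, 1)
pivot(2,2)=6: scale R2 → (0, 0, 1, 2)
  clear (0,2): R0 −= (4)R2 → (1, 0, 0, 3)
  clear (1,2): R1 −= (1)R2 → (0, 1, 0, 4)
pivot(3,3)=1: scale R3 → (0, 0, 0, 1)
  clear (0,3): R0 −= (3)R3 → (1, 0, 0, 0)
  clear (1,3): R1 −= (4)R3 → (0, 1, 0, 0)
  clear (2,3): R2 −= (2)R3 → (0, 0, 1, 0)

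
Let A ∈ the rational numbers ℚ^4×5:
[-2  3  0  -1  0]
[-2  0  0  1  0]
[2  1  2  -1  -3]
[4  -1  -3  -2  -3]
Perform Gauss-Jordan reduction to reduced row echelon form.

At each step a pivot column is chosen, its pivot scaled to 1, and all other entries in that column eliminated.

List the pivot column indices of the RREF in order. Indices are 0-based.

pivot columns: 0, 1, 2, 3

step 1: normalize row 0 (÷-2) = (1, -3/2, 0, 1/2, 0)
  row 1: subtract -2×row0 = (0, -3, 0, 2, 0)
  row 2: subtract 2×row0 = (0, 4, 2, -2, -3)
  row 3: subtract 4×row0 = (0, 5, -3, -4, -3)
step 2: normalize row 1 (÷-3) = (0, 1, 0, -2/3, 0)
  row 0: subtract -3/2×row1 = (1, 0, 0, -1/2, 0)
  row 2: subtract 4×row1 = (0, 0, 2, 2/3, -3)
  row 3: subtract 5×row1 = (0, 0, -3, -2/3, -3)
step 3: normalize row 2 (÷2) = (0, 0, 1, 1/3, -3/2)
  row 3: subtract -3×row2 = (0, 0, 0, 1/3, -15/2)
step 4: normalize row 3 (÷1/3) = (0, 0, 0, 1, -45/2)
  row 0: subtract -1/2×row3 = (1, 0, 0, 0, -45/4)
  row 1: subtract -2/3×row3 = (0, 1, 0, 0, -15)
  row 2: subtract 1/3×row3 = (0, 0, 1, 0, 6)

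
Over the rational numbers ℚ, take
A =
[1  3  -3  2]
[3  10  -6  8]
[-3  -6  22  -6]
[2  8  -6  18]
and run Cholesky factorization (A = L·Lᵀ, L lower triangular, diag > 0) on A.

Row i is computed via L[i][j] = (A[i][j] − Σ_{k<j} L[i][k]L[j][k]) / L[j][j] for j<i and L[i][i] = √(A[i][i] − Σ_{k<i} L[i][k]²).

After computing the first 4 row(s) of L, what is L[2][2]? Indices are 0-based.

L[2][2] = 2

Step 1: L[0][0] = √(1) = 1.
  L[1][0] = (3) / L[0][0] = 3.
Step 2: L[1][1] = √(1) = 1.
  L[2][0] = (-3) / L[0][0] = -3.
  L[2][1] = (3) / L[1][1] = 3.
Step 3: L[2][2] = √(4) = 2.
  L[3][0] = (2) / L[0][0] = 2.
  L[3][1] = (2) / L[1][1] = 2.
  L[3][2] = (-6) / L[2][2] = -3.
Step 4: L[3][3] = √(1) = 1.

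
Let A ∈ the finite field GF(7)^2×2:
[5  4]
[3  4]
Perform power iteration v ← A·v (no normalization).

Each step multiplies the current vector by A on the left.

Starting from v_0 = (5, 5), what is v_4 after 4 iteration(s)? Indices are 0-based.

v_0 = (5, 5).
v_1 = A·v_0 = (3, 0).
v_2 = A·v_1 = (1, 2).
v_3 = A·v_2 = (6, 4).
v_4 = A·v_3 = (4, 6).

v_4 = (4, 6)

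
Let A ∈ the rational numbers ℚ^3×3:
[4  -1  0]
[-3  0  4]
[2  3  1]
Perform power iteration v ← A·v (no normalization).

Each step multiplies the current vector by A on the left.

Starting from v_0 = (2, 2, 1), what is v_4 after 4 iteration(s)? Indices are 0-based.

v_4 = (322, 354, 273)

v_0 = (2, 2, 1).
v_1 = A·v_0 = (6, -2, 11).
v_2 = A·v_1 = (26, 26, 17).
v_3 = A·v_2 = (78, -10, 147).
v_4 = A·v_3 = (322, 354, 273).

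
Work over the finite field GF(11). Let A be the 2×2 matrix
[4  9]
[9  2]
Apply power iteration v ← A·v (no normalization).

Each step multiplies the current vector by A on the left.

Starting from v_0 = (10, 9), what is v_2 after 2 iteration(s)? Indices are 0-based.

v_0 = (10, 9).
v_1 = A·v_0 = (0, 9).
v_2 = A·v_1 = (4, 7).

v_2 = (4, 7)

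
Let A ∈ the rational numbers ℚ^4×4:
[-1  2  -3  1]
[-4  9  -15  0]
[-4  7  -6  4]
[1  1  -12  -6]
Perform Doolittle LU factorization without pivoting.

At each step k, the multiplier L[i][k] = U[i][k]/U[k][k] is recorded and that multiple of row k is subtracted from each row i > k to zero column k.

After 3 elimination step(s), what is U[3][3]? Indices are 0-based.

U[3][3] = -1

Step 1: pivot at (0,0) is -1.
  row1 ← row1 − (4)·row0  ⇒  L[1][0]=4, U row1=(0, 1, -3, -4)
  row2 ← row2 − (4)·row0  ⇒  L[2][0]=4, U row2=(0, -1, 6, 0)
  row3 ← row3 − (-1)·row0  ⇒  L[3][0]=-1, U row3=(0, 3, -15, -5)
Step 2: pivot at (1,1) is 1.
  row2 ← row2 − (-1)·row1  ⇒  L[2][1]=-1, U row2=(0, 0, 3, -4)
  row3 ← row3 − (3)·row1  ⇒  L[3][1]=3, U row3=(0, 0, -6, 7)
Step 3: pivot at (2,2) is 3.
  row3 ← row3 − (-2)·row2  ⇒  L[3][2]=-2, U row3=(0, 0, 0, -1)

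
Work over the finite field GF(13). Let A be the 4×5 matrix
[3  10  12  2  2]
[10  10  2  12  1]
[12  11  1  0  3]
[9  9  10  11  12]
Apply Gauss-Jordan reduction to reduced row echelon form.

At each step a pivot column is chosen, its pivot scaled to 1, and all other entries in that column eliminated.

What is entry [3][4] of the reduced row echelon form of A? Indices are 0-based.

M[3][4] = 3

step 1: normalize row 0 (÷3) = (1, 12, 4, 5, 5)
  row 1: subtract 10×row0 = (0, 7, 1, 1, 3)
  row 2: subtract 12×row0 = (0, 10, 5, 5, 8)
  row 3: subtract 9×row0 = (0, 5, 0, 5, 6)
step 2: normalize row 1 (÷7) = (0, 1, 2, 2, 6)
  row 0: subtract 12×row1 = (1, 0, 6, 7, 11)
  row 2: subtract 10×row1 = (0, 0, 11, 11, 0)
  row 3: subtract 5×row1 = (0, 0, 3, 8, 2)
step 3: normalize row 2 (÷11) = (0, 0, 1, 1, 0)
  row 0: subtract 6×row2 = (1, 0, 0, 1, 11)
  row 1: subtract 2×row2 = (0, 1, 0, 0, 6)
  row 3: subtract 3×row2 = (0, 0, 0, 5, 2)
step 4: normalize row 3 (÷5) = (0, 0, 0, 1, 3)
  row 0: subtract 1×row3 = (1, 0, 0, 0, 8)
  row 2: subtract 1×row3 = (0, 0, 1, 0, 10)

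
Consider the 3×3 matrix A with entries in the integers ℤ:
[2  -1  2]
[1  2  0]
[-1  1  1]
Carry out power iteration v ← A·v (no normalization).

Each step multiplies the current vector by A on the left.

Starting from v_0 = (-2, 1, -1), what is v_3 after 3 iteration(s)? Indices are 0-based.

v_0 = (-2, 1, -1).
v_1 = A·v_0 = (-7, 0, 2).
v_2 = A·v_1 = (-10, -7, 9).
v_3 = A·v_2 = (5, -24, 12).

v_3 = (5, -24, 12)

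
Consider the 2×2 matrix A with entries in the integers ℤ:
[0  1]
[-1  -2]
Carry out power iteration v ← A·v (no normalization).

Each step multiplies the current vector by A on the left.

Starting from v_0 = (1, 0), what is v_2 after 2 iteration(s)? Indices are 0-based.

v_2 = (-1, 2)

v_0 = (1, 0).
v_1 = A·v_0 = (0, -1).
v_2 = A·v_1 = (-1, 2).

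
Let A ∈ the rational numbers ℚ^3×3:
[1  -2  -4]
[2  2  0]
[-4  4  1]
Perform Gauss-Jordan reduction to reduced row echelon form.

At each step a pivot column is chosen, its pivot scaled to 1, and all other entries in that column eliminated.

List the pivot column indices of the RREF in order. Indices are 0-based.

pivot(0,0)=1: scale R0 → (1, -2, -4)
  clear (1,0): R1 −= (2)R0 → (0, 6, 8)
  clear (2,0): R2 −= (-4)R0 → (0, -4, -15)
pivot(1,1)=6: scale R1 → (0, 1, 4/3)
  clear (0,1): R0 −= (-2)R1 → (1, 0, -4/3)
  clear (2,1): R2 −= (-4)R1 → (0, 0, -29/3)
pivot(2,2)=-29/3: scale R2 → (0, 0, 1)
  clear (0,2): R0 −= (-4/3)R2 → (1, 0, 0)
  clear (1,2): R1 −= (4/3)R2 → (0, 1, 0)

pivot columns: 0, 1, 2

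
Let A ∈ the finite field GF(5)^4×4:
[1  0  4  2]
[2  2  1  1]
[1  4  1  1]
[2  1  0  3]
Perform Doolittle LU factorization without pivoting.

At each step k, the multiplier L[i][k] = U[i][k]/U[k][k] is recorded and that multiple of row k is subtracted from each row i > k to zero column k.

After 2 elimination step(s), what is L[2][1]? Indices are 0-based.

k=0: U[0][0]=1
  eliminate (1,0): mult=2, new row 1: (0, 2, 3, 2); set L[1][0]=2
  eliminate (2,0): mult=1, new row 2: (0, 4, 2, 4); set L[2][0]=1
  eliminate (3,0): mult=2, new row 3: (0, 1, 2, 4); set L[3][0]=2
k=1: U[1][1]=2
  eliminate (2,1): mult=2, new row 2: (0, 0, 1, 0); set L[2][1]=2
  eliminate (3,1): mult=3, new row 3: (0, 0, 3, 3); set L[3][1]=3

L[2][1] = 2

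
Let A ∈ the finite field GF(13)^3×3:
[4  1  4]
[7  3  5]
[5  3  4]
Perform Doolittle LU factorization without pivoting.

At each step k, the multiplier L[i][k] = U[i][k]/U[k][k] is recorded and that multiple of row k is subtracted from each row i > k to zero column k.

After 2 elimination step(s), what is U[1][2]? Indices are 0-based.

U[1][2] = 11

[col 0] pivot 4
  R1 -= 5*R0 → (0, 11, 11)  (L[1][0] := 5)
  R2 -= 11*R0 → (0, 5, 12)  (L[2][0] := 11)
[col 1] pivot 11
  R2 -= 4*R1 → (0, 0, 7)  (L[2][1] := 4)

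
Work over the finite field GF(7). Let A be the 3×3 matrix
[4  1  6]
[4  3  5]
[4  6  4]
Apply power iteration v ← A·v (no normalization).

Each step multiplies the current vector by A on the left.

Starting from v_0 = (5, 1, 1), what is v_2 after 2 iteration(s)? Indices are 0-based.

v_2 = (1, 6, 4)

v_0 = (5, 1, 1).
v_1 = A·v_0 = (6, 0, 2).
v_2 = A·v_1 = (1, 6, 4).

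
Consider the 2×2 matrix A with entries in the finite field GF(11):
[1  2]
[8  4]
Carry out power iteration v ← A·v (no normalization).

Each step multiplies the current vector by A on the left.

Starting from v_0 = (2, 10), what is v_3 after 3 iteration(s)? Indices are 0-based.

v_0 = (2, 10).
v_1 = A·v_0 = (0, 1).
v_2 = A·v_1 = (2, 4).
v_3 = A·v_2 = (10, 10).

v_3 = (10, 10)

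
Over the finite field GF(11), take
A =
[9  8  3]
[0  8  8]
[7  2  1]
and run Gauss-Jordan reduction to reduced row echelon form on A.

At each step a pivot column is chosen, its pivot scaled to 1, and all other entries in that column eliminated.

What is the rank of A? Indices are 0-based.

rank = 3

pivot(0,0)=9: scale R0 → (1, 7, 4)
  clear (2,0): R2 −= (7)R0 → (0, 8, 6)
pivot(1,1)=8: scale R1 → (0, 1, 1)
  clear (0,1): R0 −= (7)R1 → (1, 0, 8)
  clear (2,1): R2 −= (8)R1 → (0, 0, 9)
pivot(2,2)=9: scale R2 → (0, 0, 1)
  clear (0,2): R0 −= (8)R2 → (1, 0, 0)
  clear (1,2): R1 −= (1)R2 → (0, 1, 0)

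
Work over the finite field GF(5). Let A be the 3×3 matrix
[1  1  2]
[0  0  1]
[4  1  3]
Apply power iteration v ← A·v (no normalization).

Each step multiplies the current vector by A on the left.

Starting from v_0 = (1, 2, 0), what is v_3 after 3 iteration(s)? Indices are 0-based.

v_3 = (1, 0, 1)

v_0 = (1, 2, 0).
v_1 = A·v_0 = (3, 0, 1).
v_2 = A·v_1 = (0, 1, 0).
v_3 = A·v_2 = (1, 0, 1).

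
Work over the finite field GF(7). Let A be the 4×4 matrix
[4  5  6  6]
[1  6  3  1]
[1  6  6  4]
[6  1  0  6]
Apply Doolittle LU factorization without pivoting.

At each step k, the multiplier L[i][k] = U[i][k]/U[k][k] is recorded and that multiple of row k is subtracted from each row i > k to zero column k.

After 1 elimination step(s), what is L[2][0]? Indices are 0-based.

L[2][0] = 2

k=0: U[0][0]=4
  eliminate (1,0): mult=2, new row 1: (0, 3, 5, 3); set L[1][0]=2
  eliminate (2,0): mult=2, new row 2: (0, 3, 1, 6); set L[2][0]=2
  eliminate (3,0): mult=5, new row 3: (0, 4, 5, 4); set L[3][0]=5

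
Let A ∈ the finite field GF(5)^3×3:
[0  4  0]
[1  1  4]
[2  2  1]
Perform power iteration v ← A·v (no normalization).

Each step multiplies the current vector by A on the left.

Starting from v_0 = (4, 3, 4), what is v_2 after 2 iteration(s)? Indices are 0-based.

v_0 = (4, 3, 4).
v_1 = A·v_0 = (2, 3, 3).
v_2 = A·v_1 = (2, 2, 3).

v_2 = (2, 2, 3)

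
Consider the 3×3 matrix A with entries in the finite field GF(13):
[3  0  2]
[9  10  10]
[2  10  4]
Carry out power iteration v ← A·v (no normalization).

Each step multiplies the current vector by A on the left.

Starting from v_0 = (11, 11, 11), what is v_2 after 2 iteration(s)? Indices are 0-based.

v_2 = (10, 11, 0)

v_0 = (11, 11, 11).
v_1 = A·v_0 = (3, 7, 7).
v_2 = A·v_1 = (10, 11, 0).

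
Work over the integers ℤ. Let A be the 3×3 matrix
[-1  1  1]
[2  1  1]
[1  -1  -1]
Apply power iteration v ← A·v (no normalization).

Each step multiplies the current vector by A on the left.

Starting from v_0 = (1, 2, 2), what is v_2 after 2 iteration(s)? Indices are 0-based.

v_2 = (0, 9, 0)

v_0 = (1, 2, 2).
v_1 = A·v_0 = (3, 6, -3).
v_2 = A·v_1 = (0, 9, 0).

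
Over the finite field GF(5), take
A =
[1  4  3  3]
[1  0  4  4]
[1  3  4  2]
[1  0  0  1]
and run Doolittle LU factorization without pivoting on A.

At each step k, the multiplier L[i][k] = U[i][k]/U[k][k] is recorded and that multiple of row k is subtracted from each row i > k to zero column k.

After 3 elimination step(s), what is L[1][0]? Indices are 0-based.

L[1][0] = 1

[col 0] pivot 1
  R1 -= 1*R0 → (0, 1, 1, 1)  (L[1][0] := 1)
  R2 -= 1*R0 → (0, 4, 1, 4)  (L[2][0] := 1)
  R3 -= 1*R0 → (0, 1, 2, 3)  (L[3][0] := 1)
[col 1] pivot 1
  R2 -= 4*R1 → (0, 0, 2, 0)  (L[2][1] := 4)
  R3 -= 1*R1 → (0, 0, 1, 2)  (L[3][1] := 1)
[col 2] pivot 2
  R3 -= 3*R2 → (0, 0, 0, 2)  (L[3][2] := 3)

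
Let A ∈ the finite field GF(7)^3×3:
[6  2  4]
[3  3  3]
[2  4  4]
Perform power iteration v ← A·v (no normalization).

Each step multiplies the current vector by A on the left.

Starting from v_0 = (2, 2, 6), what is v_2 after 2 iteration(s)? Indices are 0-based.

v_0 = (2, 2, 6).
v_1 = A·v_0 = (5, 2, 1).
v_2 = A·v_1 = (3, 3, 1).

v_2 = (3, 3, 1)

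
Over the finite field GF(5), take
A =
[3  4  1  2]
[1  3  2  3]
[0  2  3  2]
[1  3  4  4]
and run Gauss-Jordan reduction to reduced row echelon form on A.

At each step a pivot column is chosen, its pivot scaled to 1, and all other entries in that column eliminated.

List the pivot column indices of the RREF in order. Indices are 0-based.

pivot(0,0)=3: scale R0 → (1, 3, 2, 4)
  clear (1,0): R1 −= (1)R0 → (0, 0, 0, 4)
  clear (3,0): R3 −= (1)R0 → (0, 0, 2, 0)
pivot(1,1): swap R1↔R2
pivot(1,1)=2: scale R1 → (0, 1, 4, 1)
  clear (0,1): R0 −= (3)R1 → (1, 0, 0, 1)
pivot(2,2): swap R2↔R3
pivot(2,2)=2: scale R2 → (0, 0, 1, 0)
  clear (1,2): R1 −= (4)R2 → (0, 1, 0, 1)
pivot(3,3)=4: scale R3 → (0, 0, 0, 1)
  clear (0,3): R0 −= (1)R3 → (1, 0, 0, 0)
  clear (1,3): R1 −= (1)R3 → (0, 1, 0, 0)

pivot columns: 0, 1, 2, 3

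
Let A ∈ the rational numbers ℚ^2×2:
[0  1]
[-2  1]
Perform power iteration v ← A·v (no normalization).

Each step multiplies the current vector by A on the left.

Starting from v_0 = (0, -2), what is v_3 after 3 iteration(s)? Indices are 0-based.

v_0 = (0, -2).
v_1 = A·v_0 = (-2, -2).
v_2 = A·v_1 = (-2, 2).
v_3 = A·v_2 = (2, 6).

v_3 = (2, 6)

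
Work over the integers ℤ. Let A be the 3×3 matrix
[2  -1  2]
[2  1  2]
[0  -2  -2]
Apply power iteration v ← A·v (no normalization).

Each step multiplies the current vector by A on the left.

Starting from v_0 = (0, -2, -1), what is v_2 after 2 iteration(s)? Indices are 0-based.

v_2 = (16, 8, -4)

v_0 = (0, -2, -1).
v_1 = A·v_0 = (0, -4, 6).
v_2 = A·v_1 = (16, 8, -4).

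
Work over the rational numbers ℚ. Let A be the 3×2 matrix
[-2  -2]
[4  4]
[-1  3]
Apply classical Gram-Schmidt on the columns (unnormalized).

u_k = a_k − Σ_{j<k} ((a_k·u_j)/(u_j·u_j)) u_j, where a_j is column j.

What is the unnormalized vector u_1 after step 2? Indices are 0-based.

Step 1: u_0 = a_0 = (-2, 4, -1).
Step 2: u_1 = a_1 − (17/21)·u_0 = (-8/21, 16/21, 80/21).

u_1 = (-8/21, 16/21, 80/21)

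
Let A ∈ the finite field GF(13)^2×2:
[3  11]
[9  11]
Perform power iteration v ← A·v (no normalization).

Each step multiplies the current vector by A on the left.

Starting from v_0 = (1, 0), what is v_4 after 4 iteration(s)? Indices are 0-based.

v_4 = (11, 1)

v_0 = (1, 0).
v_1 = A·v_0 = (3, 9).
v_2 = A·v_1 = (4, 9).
v_3 = A·v_2 = (7, 5).
v_4 = A·v_3 = (11, 1).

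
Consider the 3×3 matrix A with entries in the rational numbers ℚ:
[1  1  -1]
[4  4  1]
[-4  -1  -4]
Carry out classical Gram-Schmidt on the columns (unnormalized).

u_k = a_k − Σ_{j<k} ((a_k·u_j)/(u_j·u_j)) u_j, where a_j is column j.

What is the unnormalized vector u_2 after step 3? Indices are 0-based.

u_2 = (-20/17, 5/17, 0)

Step 1: u_0 = a_0 = (1, 4, -4).
Step 2: u_1 = a_1 − (7/11)·u_0 = (4/11, 16/11, 17/11).
Step 3: u_2 = a_2 − (19/33)·u_0 − (-56/51)·u_1 = (-20/17, 5/17, 0).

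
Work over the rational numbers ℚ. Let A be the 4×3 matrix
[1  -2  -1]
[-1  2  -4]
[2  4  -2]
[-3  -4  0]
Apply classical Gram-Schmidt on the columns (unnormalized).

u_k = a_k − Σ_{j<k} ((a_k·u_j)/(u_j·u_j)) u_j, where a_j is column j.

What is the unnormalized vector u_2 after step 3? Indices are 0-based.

Step 1: u_0 = a_0 = (1, -1, 2, -3).
Step 2: u_1 = a_1 − (16/15)·u_0 = (-46/15, 46/15, 28/15, -4/5).
Step 3: u_2 = a_2 − (-1/15)·u_0 − (-97/172)·u_1 = (-229/86, -201/86, -35/43, -28/43).

u_2 = (-229/86, -201/86, -35/43, -28/43)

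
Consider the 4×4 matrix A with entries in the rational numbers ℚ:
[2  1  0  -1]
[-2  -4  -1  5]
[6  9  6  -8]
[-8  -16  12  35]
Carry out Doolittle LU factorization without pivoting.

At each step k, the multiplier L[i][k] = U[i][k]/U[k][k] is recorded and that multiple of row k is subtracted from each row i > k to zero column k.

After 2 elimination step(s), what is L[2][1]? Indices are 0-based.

[col 0] pivot 2
  R1 -= -1*R0 → (0, -3, -1, 4)  (L[1][0] := -1)
  R2 -= 3*R0 → (0, 6, 6, -5)  (L[2][0] := 3)
  R3 -= -4*R0 → (0, -12, 12, 31)  (L[3][0] := -4)
[col 1] pivot -3
  R2 -= -2*R1 → (0, 0, 4, 3)  (L[2][1] := -2)
  R3 -= 4*R1 → (0, 0, 16, 15)  (L[3][1] := 4)

L[2][1] = -2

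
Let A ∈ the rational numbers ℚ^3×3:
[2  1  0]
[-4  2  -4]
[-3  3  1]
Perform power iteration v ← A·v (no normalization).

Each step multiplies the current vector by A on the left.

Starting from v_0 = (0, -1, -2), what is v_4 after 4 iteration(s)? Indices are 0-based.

v_4 = (80, -640, -44)

v_0 = (0, -1, -2).
v_1 = A·v_0 = (-1, 6, -5).
v_2 = A·v_1 = (4, 36, 16).
v_3 = A·v_2 = (44, -8, 112).
v_4 = A·v_3 = (80, -640, -44).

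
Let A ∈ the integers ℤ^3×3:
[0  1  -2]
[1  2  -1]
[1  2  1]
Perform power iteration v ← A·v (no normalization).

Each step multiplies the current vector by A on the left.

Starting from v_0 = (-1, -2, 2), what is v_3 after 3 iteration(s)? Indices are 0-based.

v_3 = (29, -12, -58)

v_0 = (-1, -2, 2).
v_1 = A·v_0 = (-6, -7, -3).
v_2 = A·v_1 = (-1, -17, -23).
v_3 = A·v_2 = (29, -12, -58).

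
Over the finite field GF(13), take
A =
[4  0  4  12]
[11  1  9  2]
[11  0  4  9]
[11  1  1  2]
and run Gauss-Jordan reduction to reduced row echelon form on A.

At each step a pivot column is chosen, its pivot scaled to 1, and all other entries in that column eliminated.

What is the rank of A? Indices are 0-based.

[1] R0 /= 4  ⇒  (1, 0, 1, 3)
     R1 -= 11·R0  ⇒  (0, 1, 11, 8)
     R2 -= 11·R0  ⇒  (0, 0, 6, 2)
     R3 -= 11·R0  ⇒  (0, 1, 3, 8)
[2] R1 /= 1  ⇒  (0, 1, 11, 8)
     R3 -= 1·R1  ⇒  (0, 0, 5, 0)
[3] R2 /= 6  ⇒  (0, 0, 1, 9)
     R0 -= 1·R2  ⇒  (1, 0, 0, 7)
     R1 -= 11·R2  ⇒  (0, 1, 0, 0)
     R3 -= 5·R2  ⇒  (0, 0, 0, 7)
[4] R3 /= 7  ⇒  (0, 0, 0, 1)
     R0 -= 7·R3  ⇒  (1, 0, 0, 0)
     R2 -= 9·R3  ⇒  (0, 0, 1, 0)

rank = 4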